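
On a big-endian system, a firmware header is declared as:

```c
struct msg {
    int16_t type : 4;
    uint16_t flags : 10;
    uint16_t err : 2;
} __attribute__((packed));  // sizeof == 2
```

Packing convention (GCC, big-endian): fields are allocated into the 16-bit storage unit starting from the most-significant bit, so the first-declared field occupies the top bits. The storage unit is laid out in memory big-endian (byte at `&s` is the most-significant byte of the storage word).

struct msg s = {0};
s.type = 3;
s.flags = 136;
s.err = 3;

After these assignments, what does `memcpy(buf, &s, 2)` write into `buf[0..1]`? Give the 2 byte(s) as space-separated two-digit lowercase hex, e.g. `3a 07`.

32 23

type (4b) val=3 bits=0x3 at bit 12: 0x3000
flags (10b) val=136 bits=0x88 at bit 2: 0x3220
err (2b) val=3 bits=0x3 at bit 0: 0x3223
word = 0x3223 → big-endian bytes:
  [0]=0x32  [1]=0x23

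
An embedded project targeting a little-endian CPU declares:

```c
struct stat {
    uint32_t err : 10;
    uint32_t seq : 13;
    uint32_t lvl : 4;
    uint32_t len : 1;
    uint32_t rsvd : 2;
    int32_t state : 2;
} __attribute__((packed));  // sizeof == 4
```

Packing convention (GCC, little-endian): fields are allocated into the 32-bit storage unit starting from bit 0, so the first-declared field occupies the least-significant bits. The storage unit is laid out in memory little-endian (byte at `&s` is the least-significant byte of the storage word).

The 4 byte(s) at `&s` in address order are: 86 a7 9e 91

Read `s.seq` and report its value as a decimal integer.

[0]=0x86 [1]=0xa7 [2]=0x9e [3]=0x91 (little-endian) → word 0x919ea786
err [0+:10] = (word>>0) & 0x3ff = 902
seq [10+:13] = (word>>10) & 0x1fff = 1961  ←
lvl [23+:4] = (word>>23) & 0xf = 3
len [27+:1] = (word>>27) & 0x1 = 0
rsvd [28+:2] = (word>>28) & 0x3 = 1
state [30+:2] = (word>>30) & 0x3 = 2

1961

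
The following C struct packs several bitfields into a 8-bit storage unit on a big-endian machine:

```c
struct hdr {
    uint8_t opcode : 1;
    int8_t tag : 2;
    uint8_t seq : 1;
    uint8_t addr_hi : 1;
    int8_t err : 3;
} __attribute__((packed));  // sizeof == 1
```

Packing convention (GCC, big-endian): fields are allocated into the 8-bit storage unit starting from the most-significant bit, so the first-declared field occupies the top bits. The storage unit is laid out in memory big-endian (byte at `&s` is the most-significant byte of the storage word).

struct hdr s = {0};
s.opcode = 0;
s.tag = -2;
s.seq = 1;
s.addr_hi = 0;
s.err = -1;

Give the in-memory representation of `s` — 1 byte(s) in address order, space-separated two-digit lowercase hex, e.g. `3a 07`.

57

[7+:1] opcode=0 & 0x1 = 0x0; word=0x00
[5+:2] tag=-2 & 0x3 = 0x2; word=0x40
[4+:1] seq=1 & 0x1 = 0x1; word=0x50
[3+:1] addr_hi=0 & 0x1 = 0x0; word=0x50
[0+:3] err=-1 & 0x7 = 0x7; word=0x57
word = 0x57 → big-endian bytes:
  [0]=0x57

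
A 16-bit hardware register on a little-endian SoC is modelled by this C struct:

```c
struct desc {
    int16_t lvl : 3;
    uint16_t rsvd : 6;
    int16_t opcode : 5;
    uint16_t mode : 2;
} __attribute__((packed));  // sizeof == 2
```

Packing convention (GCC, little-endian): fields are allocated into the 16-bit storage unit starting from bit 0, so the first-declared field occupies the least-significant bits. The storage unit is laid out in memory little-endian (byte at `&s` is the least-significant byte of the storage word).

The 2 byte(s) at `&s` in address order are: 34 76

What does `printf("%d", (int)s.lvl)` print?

[0]=0x34 [1]=0x76 (little-endian) → word 0x7634
lvl [0+:3] = (word>>0) & 0x7 = 4  ←
rsvd [3+:6] = (word>>3) & 0x3f = 6
opcode [9+:5] = (word>>9) & 0x1f = 27
mode [14+:2] = (word>>14) & 0x3 = 1
lvl signed 3b, MSB=1: 4 - 8 = -4

-4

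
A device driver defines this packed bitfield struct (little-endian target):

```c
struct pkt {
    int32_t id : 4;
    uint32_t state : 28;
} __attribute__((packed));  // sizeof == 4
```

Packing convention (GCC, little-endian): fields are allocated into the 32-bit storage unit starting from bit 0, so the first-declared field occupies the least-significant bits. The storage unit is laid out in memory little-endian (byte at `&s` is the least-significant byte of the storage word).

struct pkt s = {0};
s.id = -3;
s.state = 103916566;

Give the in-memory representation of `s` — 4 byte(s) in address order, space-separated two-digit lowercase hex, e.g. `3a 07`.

6d 41 1a 63

id:4 = -3 → 0xd << 0 → word 0x0000000d
state:28 = 103916566 → 0x631a416 << 4 → word 0x631a416d
word = 0x631a416d → little-endian bytes:
  [0]=0x6d  [1]=0x41  [2]=0x1a  [3]=0x63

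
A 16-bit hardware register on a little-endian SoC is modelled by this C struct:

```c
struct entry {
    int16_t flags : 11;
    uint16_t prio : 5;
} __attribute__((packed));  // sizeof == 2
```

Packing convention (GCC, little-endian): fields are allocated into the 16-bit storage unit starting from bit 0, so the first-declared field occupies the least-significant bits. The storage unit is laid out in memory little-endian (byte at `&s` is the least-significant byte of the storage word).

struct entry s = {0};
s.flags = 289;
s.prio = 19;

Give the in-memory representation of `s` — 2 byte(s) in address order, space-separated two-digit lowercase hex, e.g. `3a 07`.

21 99

flags (11b) val=289 bits=0x121 at bit 0: 0x0121
prio (5b) val=19 bits=0x13 at bit 11: 0x9921
word = 0x9921 → little-endian bytes:
  [0]=0x21  [1]=0x99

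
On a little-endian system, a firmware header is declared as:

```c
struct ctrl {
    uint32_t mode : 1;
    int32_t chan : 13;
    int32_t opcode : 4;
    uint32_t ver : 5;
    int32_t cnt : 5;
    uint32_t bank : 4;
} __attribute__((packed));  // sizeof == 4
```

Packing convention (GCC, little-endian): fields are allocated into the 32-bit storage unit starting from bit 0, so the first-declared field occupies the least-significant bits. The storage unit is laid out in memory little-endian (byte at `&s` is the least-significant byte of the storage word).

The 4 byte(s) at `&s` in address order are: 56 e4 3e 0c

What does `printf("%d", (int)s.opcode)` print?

[0]=0x56 [1]=0xe4 [2]=0x3e [3]=0x0c (little-endian) → word 0x0c3ee456
mode:1 @ bit 0 → (0x0c3ee456>>0)&0x1 = 0x0
chan:13 @ bit 1 → (0x0c3ee456>>1)&0x1fff = 0x122b
opcode:4 @ bit 14 → (0x0c3ee456>>14)&0xf = 0xb  ←
ver:5 @ bit 18 → (0x0c3ee456>>18)&0x1f = 0xf
cnt:5 @ bit 23 → (0x0c3ee456>>23)&0x1f = 0x18
bank:4 @ bit 28 → (0x0c3ee456>>28)&0xf = 0x0
opcode signed 4b, MSB=1: 11 - 16 = -5

-5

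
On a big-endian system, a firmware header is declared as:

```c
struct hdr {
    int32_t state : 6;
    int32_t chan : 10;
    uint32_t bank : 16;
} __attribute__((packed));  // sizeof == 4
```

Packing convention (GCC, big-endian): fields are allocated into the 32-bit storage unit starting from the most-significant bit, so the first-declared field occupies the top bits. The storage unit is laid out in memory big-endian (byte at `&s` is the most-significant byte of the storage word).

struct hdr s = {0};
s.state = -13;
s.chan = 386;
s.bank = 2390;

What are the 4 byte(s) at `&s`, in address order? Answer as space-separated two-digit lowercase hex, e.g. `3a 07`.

[26+:6] state=-13 & 0x3f = 0x33; word=0xcc000000
[16+:10] chan=386 & 0x3ff = 0x182; word=0xcd820000
[0+:16] bank=2390 & 0xffff = 0x956; word=0xcd820956
word = 0xcd820956 → big-endian bytes:
  [0]=0xcd  [1]=0x82  [2]=0x09  [3]=0x56

cd 82 09 56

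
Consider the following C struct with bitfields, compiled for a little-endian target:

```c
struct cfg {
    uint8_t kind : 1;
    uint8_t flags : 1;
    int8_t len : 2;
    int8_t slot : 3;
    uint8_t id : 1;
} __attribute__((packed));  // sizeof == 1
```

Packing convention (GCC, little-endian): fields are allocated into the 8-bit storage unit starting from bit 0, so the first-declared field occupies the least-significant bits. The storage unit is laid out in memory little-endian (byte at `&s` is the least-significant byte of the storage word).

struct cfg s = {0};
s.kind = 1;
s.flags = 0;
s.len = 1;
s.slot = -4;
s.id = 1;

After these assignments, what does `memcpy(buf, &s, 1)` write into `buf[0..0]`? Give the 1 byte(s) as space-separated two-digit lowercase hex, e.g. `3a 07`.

c5

[0+:1] kind=1 & 0x1 = 0x1; word=0x01
[1+:1] flags=0 & 0x1 = 0x0; word=0x01
[2+:2] len=1 & 0x3 = 0x1; word=0x05
[4+:3] slot=-4 & 0x7 = 0x4; word=0x45
[7+:1] id=1 & 0x1 = 0x1; word=0xc5
word = 0xc5 → little-endian bytes:
  [0]=0xc5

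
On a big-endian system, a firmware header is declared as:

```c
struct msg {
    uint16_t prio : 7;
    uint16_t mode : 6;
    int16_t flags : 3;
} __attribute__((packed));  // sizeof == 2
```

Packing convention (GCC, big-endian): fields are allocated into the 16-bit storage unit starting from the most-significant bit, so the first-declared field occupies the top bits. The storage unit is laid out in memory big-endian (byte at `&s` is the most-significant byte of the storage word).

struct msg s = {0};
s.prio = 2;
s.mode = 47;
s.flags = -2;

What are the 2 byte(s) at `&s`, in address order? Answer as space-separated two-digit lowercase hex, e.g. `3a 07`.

05 7e

prio:7 = 2 → 0x2 << 9 → word 0x0400
mode:6 = 47 → 0x2f << 3 → word 0x0578
flags:3 = -2 → 0x6 << 0 → word 0x057e
word = 0x057e → big-endian bytes:
  [0]=0x05  [1]=0x7e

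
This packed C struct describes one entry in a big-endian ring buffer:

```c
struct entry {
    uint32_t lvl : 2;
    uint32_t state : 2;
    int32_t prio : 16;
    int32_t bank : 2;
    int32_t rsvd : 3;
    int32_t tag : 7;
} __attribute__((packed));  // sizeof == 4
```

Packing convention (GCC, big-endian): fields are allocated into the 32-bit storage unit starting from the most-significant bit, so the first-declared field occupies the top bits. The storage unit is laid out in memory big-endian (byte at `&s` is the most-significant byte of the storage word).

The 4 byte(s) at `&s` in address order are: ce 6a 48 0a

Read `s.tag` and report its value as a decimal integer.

[0]=0xce [1]=0x6a [2]=0x48 [3]=0x0a (big-endian) → word 0xce6a480a
lvl [30+:2] = (word>>30) & 0x3 = 3
state [28+:2] = (word>>28) & 0x3 = 0
prio [12+:16] = (word>>12) & 0xffff = 59044
bank [10+:2] = (word>>10) & 0x3 = 2
rsvd [7+:3] = (word>>7) & 0x7 = 0
tag [0+:7] = (word>>0) & 0x7f = 10  ←
tag signed 7b, MSB=0: value = 10

10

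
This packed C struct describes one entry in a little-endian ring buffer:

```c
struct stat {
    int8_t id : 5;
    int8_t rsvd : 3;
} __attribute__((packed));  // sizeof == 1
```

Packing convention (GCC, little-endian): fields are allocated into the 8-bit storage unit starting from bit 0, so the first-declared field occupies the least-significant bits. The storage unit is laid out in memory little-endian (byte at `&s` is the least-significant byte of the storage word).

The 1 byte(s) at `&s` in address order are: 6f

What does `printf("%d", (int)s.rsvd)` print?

3

[0]=0x6f (little-endian) → word 0x6f
id [0+:5] = (word>>0) & 0x1f = 15
rsvd [5+:3] = (word>>5) & 0x7 = 3  ←
rsvd signed 3b, MSB=0: value = 3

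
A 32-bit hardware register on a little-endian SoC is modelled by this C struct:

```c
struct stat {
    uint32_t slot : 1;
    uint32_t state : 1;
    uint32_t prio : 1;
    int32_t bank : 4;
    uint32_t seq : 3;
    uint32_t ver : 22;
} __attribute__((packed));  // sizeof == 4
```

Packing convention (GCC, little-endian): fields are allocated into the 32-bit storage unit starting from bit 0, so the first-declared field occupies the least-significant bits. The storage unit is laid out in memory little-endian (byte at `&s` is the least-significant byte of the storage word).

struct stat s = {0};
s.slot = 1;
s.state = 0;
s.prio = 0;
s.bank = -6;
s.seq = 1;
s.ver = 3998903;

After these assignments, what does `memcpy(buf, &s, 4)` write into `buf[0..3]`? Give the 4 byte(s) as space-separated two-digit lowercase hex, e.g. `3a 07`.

slot (1b) val=1 bits=0x1 at bit 0: 0x00000001
state (1b) val=0 bits=0x0 at bit 1: 0x00000001
prio (1b) val=0 bits=0x0 at bit 2: 0x00000001
bank (4b) val=-6 bits=0xa at bit 3: 0x00000051
seq (3b) val=1 bits=0x1 at bit 7: 0x000000d1
ver (22b) val=3998903 bits=0x3d04b7 at bit 10: 0xf412dcd1
word = 0xf412dcd1 → little-endian bytes:
  [0]=0xd1  [1]=0xdc  [2]=0x12  [3]=0xf4

d1 dc 12 f4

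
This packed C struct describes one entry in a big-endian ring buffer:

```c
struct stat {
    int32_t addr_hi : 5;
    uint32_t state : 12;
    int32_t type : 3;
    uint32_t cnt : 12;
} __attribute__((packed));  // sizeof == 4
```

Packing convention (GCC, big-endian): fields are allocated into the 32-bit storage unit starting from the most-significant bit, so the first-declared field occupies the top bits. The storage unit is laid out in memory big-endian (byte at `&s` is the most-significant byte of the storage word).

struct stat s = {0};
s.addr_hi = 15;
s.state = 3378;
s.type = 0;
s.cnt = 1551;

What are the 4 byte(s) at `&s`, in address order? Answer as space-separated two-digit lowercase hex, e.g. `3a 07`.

addr_hi:5 = 15 → 0xf << 27 → word 0x78000000
state:12 = 3378 → 0xd32 << 15 → word 0x7e990000
type:3 = 0 → 0x0 << 12 → word 0x7e990000
cnt:12 = 1551 → 0x60f << 0 → word 0x7e99060f
word = 0x7e99060f → big-endian bytes:
  [0]=0x7e  [1]=0x99  [2]=0x06  [3]=0x0f

7e 99 06 0f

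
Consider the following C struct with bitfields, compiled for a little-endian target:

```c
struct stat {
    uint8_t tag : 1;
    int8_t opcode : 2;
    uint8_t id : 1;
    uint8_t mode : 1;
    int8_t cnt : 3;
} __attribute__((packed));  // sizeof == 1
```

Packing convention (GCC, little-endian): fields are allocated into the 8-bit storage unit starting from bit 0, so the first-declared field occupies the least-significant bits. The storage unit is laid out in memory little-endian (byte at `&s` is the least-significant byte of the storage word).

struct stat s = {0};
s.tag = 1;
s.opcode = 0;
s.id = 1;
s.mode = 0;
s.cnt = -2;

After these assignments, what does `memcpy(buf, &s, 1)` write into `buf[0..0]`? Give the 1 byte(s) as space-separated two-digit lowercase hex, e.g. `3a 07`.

c9

tag (1b) val=1 bits=0x1 at bit 0: 0x01
opcode (2b) val=0 bits=0x0 at bit 1: 0x01
id (1b) val=1 bits=0x1 at bit 3: 0x09
mode (1b) val=0 bits=0x0 at bit 4: 0x09
cnt (3b) val=-2 bits=0x6 at bit 5: 0xc9
word = 0xc9 → little-endian bytes:
  [0]=0xc9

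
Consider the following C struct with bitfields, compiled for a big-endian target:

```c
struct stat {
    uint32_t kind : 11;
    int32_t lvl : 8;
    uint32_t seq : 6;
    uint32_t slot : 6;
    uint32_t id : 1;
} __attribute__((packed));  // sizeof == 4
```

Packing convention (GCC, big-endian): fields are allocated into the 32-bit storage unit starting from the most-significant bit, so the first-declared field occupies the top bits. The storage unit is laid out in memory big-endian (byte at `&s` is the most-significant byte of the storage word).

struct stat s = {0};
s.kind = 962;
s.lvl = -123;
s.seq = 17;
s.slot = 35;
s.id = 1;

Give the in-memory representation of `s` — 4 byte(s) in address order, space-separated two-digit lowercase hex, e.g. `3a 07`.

kind:11 = 962 → 0x3c2 << 21 → word 0x78400000
lvl:8 = -123 → 0x85 << 13 → word 0x7850a000
seq:6 = 17 → 0x11 << 7 → word 0x7850a880
slot:6 = 35 → 0x23 << 1 → word 0x7850a8c6
id:1 = 1 → 0x1 << 0 → word 0x7850a8c7
word = 0x7850a8c7 → big-endian bytes:
  [0]=0x78  [1]=0x50  [2]=0xa8  [3]=0xc7

78 50 a8 c7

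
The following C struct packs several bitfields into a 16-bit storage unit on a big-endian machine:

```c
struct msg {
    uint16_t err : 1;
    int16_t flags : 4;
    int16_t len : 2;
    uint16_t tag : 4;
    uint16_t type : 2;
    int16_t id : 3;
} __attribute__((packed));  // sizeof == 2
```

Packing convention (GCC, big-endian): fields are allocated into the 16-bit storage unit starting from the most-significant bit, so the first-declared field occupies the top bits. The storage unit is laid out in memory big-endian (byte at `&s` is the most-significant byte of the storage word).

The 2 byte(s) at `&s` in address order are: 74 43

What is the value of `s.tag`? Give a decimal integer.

2

[0]=0x74 [1]=0x43 (big-endian) → word 0x7443
err:1 @ bit 15 → (0x7443>>15)&0x1 = 0x0
flags:4 @ bit 11 → (0x7443>>11)&0xf = 0xe
len:2 @ bit 9 → (0x7443>>9)&0x3 = 0x2
tag:4 @ bit 5 → (0x7443>>5)&0xf = 0x2  ←
type:2 @ bit 3 → (0x7443>>3)&0x3 = 0x0
id:3 @ bit 0 → (0x7443>>0)&0x7 = 0x3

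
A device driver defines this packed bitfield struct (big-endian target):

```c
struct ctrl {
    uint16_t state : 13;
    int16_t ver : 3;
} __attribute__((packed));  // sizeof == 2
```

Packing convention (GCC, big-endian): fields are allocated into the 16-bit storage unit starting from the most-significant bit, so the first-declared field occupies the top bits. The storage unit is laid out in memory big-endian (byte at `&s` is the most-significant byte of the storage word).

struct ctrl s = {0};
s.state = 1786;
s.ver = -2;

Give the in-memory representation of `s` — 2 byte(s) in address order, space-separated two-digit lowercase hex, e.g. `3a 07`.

37 d6

[3+:13] state=1786 & 0x1fff = 0x6fa; word=0x37d0
[0+:3] ver=-2 & 0x7 = 0x6; word=0x37d6
word = 0x37d6 → big-endian bytes:
  [0]=0x37  [1]=0xd6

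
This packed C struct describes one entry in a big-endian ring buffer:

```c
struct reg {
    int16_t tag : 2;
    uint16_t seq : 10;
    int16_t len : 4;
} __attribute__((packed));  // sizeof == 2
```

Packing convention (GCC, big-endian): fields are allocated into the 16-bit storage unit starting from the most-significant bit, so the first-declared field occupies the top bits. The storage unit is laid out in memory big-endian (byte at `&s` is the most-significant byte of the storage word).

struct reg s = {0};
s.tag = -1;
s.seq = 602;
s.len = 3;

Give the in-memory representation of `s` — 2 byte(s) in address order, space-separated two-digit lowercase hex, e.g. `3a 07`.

e5 a3

tag (2b) val=-1 bits=0x3 at bit 14: 0xc000
seq (10b) val=602 bits=0x25a at bit 4: 0xe5a0
len (4b) val=3 bits=0x3 at bit 0: 0xe5a3
word = 0xe5a3 → big-endian bytes:
  [0]=0xe5  [1]=0xa3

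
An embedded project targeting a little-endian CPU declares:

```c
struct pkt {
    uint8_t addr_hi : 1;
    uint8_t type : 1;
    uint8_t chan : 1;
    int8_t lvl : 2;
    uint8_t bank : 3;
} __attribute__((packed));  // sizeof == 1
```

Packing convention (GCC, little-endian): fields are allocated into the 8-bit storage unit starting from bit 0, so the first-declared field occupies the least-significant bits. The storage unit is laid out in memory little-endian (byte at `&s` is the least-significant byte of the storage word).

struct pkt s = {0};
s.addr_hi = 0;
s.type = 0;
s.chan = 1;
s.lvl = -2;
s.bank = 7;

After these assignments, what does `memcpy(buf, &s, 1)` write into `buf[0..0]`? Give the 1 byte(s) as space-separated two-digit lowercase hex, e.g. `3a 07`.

addr_hi (1b) val=0 bits=0x0 at bit 0: 0x00
type (1b) val=0 bits=0x0 at bit 1: 0x00
chan (1b) val=1 bits=0x1 at bit 2: 0x04
lvl (2b) val=-2 bits=0x2 at bit 3: 0x14
bank (3b) val=7 bits=0x7 at bit 5: 0xf4
word = 0xf4 → little-endian bytes:
  [0]=0xf4

f4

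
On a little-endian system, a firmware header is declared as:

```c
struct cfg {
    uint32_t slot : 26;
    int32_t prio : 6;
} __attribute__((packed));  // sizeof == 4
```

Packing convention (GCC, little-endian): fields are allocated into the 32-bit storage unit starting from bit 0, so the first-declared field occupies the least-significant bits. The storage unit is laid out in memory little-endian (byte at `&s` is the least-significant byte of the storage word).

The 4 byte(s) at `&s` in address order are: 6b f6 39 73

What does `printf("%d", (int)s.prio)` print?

28

[0]=0x6b [1]=0xf6 [2]=0x39 [3]=0x73 (little-endian) → word 0x7339f66b
slot [0+:26] = (word>>0) & 0x3ffffff = 54130283
prio [26+:6] = (word>>26) & 0x3f = 28  ←
prio signed 6b, MSB=0: value = 28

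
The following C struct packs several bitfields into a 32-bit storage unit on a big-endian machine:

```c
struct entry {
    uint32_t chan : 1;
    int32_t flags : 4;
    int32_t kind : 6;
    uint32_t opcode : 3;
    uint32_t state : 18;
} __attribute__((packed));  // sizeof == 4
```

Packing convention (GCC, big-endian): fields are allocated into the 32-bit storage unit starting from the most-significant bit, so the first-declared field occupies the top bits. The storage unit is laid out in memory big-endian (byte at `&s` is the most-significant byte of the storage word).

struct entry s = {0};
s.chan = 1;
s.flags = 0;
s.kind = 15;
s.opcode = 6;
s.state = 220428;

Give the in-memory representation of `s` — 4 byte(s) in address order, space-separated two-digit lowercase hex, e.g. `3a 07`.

81 fb 5d 0c

chan (1b) val=1 bits=0x1 at bit 31: 0x80000000
flags (4b) val=0 bits=0x0 at bit 27: 0x80000000
kind (6b) val=15 bits=0xf at bit 21: 0x81e00000
opcode (3b) val=6 bits=0x6 at bit 18: 0x81f80000
state (18b) val=220428 bits=0x35d0c at bit 0: 0x81fb5d0c
word = 0x81fb5d0c → big-endian bytes:
  [0]=0x81  [1]=0xfb  [2]=0x5d  [3]=0x0c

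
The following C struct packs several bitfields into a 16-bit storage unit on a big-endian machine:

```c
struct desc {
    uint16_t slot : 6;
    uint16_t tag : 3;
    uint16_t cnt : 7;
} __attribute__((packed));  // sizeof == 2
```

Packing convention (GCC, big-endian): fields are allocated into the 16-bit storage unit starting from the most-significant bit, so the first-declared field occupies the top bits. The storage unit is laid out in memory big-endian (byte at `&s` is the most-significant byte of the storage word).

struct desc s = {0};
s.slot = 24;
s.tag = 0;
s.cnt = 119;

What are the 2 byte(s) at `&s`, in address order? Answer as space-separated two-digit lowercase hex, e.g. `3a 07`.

60 77

slot (6b) val=24 bits=0x18 at bit 10: 0x6000
tag (3b) val=0 bits=0x0 at bit 7: 0x6000
cnt (7b) val=119 bits=0x77 at bit 0: 0x6077
word = 0x6077 → big-endian bytes:
  [0]=0x60  [1]=0x77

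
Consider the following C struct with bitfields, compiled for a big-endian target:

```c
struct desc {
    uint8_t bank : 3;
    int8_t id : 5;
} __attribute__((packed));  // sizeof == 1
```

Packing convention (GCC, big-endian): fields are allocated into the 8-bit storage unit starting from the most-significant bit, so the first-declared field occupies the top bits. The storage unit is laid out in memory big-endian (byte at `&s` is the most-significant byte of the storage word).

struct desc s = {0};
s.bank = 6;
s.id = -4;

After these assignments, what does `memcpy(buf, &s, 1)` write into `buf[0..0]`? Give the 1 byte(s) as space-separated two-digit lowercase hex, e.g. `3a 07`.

bank:3 = 6 → 0x6 << 5 → word 0xc0
id:5 = -4 → 0x1c << 0 → word 0xdc
word = 0xdc → big-endian bytes:
  [0]=0xdc

dc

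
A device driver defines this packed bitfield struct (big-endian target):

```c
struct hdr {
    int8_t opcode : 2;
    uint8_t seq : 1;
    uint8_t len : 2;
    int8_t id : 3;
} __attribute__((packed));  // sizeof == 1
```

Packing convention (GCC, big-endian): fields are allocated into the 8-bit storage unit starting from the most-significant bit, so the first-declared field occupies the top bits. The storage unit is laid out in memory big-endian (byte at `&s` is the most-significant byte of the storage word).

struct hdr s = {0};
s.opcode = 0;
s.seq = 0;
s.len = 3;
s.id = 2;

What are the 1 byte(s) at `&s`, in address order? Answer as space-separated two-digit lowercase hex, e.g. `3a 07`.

[6+:2] opcode=0 & 0x3 = 0x0; word=0x00
[5+:1] seq=0 & 0x1 = 0x0; word=0x00
[3+:2] len=3 & 0x3 = 0x3; word=0x18
[0+:3] id=2 & 0x7 = 0x2; word=0x1a
word = 0x1a → big-endian bytes:
  [0]=0x1a

1a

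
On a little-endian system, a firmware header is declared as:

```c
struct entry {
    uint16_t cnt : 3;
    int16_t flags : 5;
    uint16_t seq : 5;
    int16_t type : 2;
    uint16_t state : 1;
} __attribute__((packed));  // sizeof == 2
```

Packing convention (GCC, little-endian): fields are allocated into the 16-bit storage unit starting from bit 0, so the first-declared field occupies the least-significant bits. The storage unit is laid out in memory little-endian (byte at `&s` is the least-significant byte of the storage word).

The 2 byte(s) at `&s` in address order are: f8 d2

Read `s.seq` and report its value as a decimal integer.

[0]=0xf8 [1]=0xd2 (little-endian) → word 0xd2f8
cnt:3 @ bit 0 → (0xd2f8>>0)&0x7 = 0x0
flags:5 @ bit 3 → (0xd2f8>>3)&0x1f = 0x1f
seq:5 @ bit 8 → (0xd2f8>>8)&0x1f = 0x12  ←
type:2 @ bit 13 → (0xd2f8>>13)&0x3 = 0x2
state:1 @ bit 15 → (0xd2f8>>15)&0x1 = 0x1

18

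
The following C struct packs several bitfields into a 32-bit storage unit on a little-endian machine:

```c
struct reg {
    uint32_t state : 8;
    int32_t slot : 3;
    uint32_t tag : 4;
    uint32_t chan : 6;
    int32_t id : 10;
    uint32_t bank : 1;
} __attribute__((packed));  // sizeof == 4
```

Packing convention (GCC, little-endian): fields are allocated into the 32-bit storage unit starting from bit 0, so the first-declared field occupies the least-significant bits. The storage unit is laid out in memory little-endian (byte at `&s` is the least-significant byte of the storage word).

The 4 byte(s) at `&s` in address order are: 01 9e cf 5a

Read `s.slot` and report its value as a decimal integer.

-2

[0]=0x01 [1]=0x9e [2]=0xcf [3]=0x5a (little-endian) → word 0x5acf9e01
state:8 @ bit 0 → (0x5acf9e01>>0)&0xff = 0x1
slot:3 @ bit 8 → (0x5acf9e01>>8)&0x7 = 0x6  ←
tag:4 @ bit 11 → (0x5acf9e01>>11)&0xf = 0x3
chan:6 @ bit 15 → (0x5acf9e01>>15)&0x3f = 0x1f
id:10 @ bit 21 → (0x5acf9e01>>21)&0x3ff = 0x2d6
bank:1 @ bit 31 → (0x5acf9e01>>31)&0x1 = 0x0
slot signed 3b, MSB=1: 6 - 8 = -2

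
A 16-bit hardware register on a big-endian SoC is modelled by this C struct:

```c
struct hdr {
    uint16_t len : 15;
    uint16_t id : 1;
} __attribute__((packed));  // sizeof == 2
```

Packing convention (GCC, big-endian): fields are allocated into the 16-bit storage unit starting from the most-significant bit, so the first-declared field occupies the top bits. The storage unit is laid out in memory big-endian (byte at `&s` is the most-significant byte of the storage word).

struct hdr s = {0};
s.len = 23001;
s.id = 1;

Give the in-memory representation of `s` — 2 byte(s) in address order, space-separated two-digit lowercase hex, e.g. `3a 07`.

[1+:15] len=23001 & 0x7fff = 0x59d9; word=0xb3b2
[0+:1] id=1 & 0x1 = 0x1; word=0xb3b3
word = 0xb3b3 → big-endian bytes:
  [0]=0xb3  [1]=0xb3

b3 b3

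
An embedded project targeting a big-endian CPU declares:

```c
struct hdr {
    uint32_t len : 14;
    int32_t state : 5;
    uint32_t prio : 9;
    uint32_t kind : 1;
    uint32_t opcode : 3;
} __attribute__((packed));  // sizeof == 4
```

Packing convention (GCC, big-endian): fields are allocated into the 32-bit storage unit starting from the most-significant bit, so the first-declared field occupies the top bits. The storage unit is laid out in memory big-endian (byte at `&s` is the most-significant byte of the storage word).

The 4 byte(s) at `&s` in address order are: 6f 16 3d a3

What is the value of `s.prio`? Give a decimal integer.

474

[0]=0x6f [1]=0x16 [2]=0x3d [3]=0xa3 (big-endian) → word 0x6f163da3
len [18+:14] = (word>>18) & 0x3fff = 7109
state [13+:5] = (word>>13) & 0x1f = 17
prio [4+:9] = (word>>4) & 0x1ff = 474  ←
kind [3+:1] = (word>>3) & 0x1 = 0
opcode [0+:3] = (word>>0) & 0x7 = 3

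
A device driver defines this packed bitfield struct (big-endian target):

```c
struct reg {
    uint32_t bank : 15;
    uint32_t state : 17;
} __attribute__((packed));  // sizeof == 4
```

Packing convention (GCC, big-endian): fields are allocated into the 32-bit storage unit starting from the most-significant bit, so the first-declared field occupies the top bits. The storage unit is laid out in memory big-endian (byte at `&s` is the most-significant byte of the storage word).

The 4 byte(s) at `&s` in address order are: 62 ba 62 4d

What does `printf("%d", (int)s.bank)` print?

[0]=0x62 [1]=0xba [2]=0x62 [3]=0x4d (big-endian) → word 0x62ba624d
bank [17+:15] = (word>>17) & 0x7fff = 12637  ←
state [0+:17] = (word>>0) & 0x1ffff = 25165

12637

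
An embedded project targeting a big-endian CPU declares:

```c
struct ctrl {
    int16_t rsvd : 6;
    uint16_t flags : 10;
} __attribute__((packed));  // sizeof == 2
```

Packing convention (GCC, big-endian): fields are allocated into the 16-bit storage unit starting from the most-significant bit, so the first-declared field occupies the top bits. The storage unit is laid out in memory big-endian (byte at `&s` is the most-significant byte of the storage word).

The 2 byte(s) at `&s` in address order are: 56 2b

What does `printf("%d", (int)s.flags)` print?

555

[0]=0x56 [1]=0x2b (big-endian) → word 0x562b
rsvd [10+:6] = (word>>10) & 0x3f = 21
flags [0+:10] = (word>>0) & 0x3ff = 555  ←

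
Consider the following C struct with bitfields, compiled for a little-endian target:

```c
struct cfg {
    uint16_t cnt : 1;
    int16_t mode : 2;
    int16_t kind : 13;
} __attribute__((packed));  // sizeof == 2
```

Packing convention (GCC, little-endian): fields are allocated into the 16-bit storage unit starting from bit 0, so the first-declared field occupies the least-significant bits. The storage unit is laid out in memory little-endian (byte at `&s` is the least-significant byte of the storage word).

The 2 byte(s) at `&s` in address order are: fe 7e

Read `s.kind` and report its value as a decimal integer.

4063

[0]=0xfe [1]=0x7e (little-endian) → word 0x7efe
cnt:1 @ bit 0 → (0x7efe>>0)&0x1 = 0x0
mode:2 @ bit 1 → (0x7efe>>1)&0x3 = 0x3
kind:13 @ bit 3 → (0x7efe>>3)&0x1fff = 0xfdf  ←
kind signed 13b, MSB=0: value = 4063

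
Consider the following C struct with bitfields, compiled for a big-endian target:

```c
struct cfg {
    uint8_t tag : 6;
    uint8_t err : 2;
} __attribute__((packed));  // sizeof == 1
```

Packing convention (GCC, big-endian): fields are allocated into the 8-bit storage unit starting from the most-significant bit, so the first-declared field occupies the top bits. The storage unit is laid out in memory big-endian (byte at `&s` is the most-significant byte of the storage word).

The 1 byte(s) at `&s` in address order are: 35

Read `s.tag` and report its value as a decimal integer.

13

[0]=0x35 (big-endian) → word 0x35
tag [2+:6] = (word>>2) & 0x3f = 13  ←
err [0+:2] = (word>>0) & 0x3 = 1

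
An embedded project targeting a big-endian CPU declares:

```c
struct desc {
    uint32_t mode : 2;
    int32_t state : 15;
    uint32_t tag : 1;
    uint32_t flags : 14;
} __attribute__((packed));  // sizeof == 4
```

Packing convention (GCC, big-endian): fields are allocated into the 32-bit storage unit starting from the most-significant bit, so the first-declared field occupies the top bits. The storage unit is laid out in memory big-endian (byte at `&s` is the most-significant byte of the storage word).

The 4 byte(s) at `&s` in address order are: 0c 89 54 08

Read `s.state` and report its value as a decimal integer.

[0]=0x0c [1]=0x89 [2]=0x54 [3]=0x08 (big-endian) → word 0x0c895408
mode [30+:2] = (word>>30) & 0x3 = 0
state [15+:15] = (word>>15) & 0x7fff = 6418  ←
tag [14+:1] = (word>>14) & 0x1 = 1
flags [0+:14] = (word>>0) & 0x3fff = 5128
state signed 15b, MSB=0: value = 6418

6418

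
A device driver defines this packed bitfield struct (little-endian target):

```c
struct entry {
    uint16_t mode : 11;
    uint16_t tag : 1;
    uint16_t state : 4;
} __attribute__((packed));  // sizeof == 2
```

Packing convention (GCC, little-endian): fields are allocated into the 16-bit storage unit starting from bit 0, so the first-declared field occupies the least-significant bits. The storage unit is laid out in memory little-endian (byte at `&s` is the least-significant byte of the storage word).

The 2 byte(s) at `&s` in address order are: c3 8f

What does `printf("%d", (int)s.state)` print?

[0]=0xc3 [1]=0x8f (little-endian) → word 0x8fc3
mode:11 @ bit 0 → (0x8fc3>>0)&0x7ff = 0x7c3
tag:1 @ bit 11 → (0x8fc3>>11)&0x1 = 0x1
state:4 @ bit 12 → (0x8fc3>>12)&0xf = 0x8  ←

8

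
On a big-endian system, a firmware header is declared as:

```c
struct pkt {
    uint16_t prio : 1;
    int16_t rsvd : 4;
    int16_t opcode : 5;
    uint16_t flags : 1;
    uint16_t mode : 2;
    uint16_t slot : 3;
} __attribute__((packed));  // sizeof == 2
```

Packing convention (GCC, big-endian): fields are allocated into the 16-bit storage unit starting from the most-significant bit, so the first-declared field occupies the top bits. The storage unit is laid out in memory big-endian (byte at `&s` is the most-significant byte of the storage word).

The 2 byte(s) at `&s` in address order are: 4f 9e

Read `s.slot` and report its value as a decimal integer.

[0]=0x4f [1]=0x9e (big-endian) → word 0x4f9e
prio [15+:1] = (word>>15) & 0x1 = 0
rsvd [11+:4] = (word>>11) & 0xf = 9
opcode [6+:5] = (word>>6) & 0x1f = 30
flags [5+:1] = (word>>5) & 0x1 = 0
mode [3+:2] = (word>>3) & 0x3 = 3
slot [0+:3] = (word>>0) & 0x7 = 6  ←

6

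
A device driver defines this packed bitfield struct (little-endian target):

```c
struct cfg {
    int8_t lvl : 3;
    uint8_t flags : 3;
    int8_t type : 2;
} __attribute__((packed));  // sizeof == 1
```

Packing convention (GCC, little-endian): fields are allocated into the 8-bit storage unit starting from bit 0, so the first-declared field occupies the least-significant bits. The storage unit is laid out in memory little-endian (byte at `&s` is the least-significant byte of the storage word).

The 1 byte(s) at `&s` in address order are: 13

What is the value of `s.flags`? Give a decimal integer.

2

[0]=0x13 (little-endian) → word 0x13
lvl:3 @ bit 0 → (0x13>>0)&0x7 = 0x3
flags:3 @ bit 3 → (0x13>>3)&0x7 = 0x2  ←
type:2 @ bit 6 → (0x13>>6)&0x3 = 0x0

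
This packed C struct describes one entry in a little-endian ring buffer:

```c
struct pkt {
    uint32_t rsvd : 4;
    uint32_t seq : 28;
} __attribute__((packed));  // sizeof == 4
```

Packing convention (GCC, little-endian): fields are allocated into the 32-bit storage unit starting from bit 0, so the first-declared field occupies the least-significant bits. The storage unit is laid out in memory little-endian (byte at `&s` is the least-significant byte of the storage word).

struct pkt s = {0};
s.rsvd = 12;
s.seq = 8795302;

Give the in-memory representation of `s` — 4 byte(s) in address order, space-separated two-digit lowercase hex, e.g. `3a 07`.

[0+:4] rsvd=12 & 0xf = 0xc; word=0x0000000c
[4+:28] seq=8795302 & 0xfffffff = 0x8634a6; word=0x08634a6c
word = 0x08634a6c → little-endian bytes:
  [0]=0x6c  [1]=0x4a  [2]=0x63  [3]=0x08

6c 4a 63 08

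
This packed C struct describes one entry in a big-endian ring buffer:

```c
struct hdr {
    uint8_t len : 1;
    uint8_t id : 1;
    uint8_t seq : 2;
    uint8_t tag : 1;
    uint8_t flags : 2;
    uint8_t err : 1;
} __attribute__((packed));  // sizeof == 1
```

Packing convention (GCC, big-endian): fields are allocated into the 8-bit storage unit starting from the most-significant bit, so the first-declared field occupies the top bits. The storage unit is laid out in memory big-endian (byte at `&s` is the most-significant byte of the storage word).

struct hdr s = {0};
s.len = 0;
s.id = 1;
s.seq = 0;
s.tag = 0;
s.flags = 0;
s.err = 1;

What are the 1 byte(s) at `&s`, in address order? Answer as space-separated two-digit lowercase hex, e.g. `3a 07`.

41

[7+:1] len=0 & 0x1 = 0x0; word=0x00
[6+:1] id=1 & 0x1 = 0x1; word=0x40
[4+:2] seq=0 & 0x3 = 0x0; word=0x40
[3+:1] tag=0 & 0x1 = 0x0; word=0x40
[1+:2] flags=0 & 0x3 = 0x0; word=0x40
[0+:1] err=1 & 0x1 = 0x1; word=0x41
word = 0x41 → big-endian bytes:
  [0]=0x41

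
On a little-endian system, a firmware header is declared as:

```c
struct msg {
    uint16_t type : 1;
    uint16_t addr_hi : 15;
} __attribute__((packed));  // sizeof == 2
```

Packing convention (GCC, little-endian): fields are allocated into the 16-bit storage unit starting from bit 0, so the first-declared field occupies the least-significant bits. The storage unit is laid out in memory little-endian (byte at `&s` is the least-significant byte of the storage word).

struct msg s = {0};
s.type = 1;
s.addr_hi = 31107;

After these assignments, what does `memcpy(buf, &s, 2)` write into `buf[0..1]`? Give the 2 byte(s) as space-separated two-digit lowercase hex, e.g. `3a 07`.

07 f3

type (1b) val=1 bits=0x1 at bit 0: 0x0001
addr_hi (15b) val=31107 bits=0x7983 at bit 1: 0xf307
word = 0xf307 → little-endian bytes:
  [0]=0x07  [1]=0xf3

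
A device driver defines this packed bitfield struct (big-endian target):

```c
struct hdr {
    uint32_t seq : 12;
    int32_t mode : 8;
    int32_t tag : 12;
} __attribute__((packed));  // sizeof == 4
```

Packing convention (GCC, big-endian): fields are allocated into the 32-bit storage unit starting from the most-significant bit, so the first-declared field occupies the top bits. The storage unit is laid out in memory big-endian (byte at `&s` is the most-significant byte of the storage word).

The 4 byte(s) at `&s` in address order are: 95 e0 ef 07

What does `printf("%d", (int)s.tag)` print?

-249

[0]=0x95 [1]=0xe0 [2]=0xef [3]=0x07 (big-endian) → word 0x95e0ef07
seq [20+:12] = (word>>20) & 0xfff = 2398
mode [12+:8] = (word>>12) & 0xff = 14
tag [0+:12] = (word>>0) & 0xfff = 3847  ←
tag signed 12b, MSB=1: 3847 - 4096 = -249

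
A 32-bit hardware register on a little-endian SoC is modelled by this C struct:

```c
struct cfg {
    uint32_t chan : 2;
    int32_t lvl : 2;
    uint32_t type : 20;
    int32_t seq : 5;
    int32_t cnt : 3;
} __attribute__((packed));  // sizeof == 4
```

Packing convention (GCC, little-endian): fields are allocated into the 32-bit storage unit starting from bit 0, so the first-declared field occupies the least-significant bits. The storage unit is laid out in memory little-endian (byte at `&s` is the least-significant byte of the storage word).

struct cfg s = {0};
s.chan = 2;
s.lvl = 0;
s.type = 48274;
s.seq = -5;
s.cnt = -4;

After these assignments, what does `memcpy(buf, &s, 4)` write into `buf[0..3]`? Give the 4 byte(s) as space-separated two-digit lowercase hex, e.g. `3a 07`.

22 c9 0b 9b

chan (2b) val=2 bits=0x2 at bit 0: 0x00000002
lvl (2b) val=0 bits=0x0 at bit 2: 0x00000002
type (20b) val=48274 bits=0xbc92 at bit 4: 0x000bc922
seq (5b) val=-5 bits=0x1b at bit 24: 0x1b0bc922
cnt (3b) val=-4 bits=0x4 at bit 29: 0x9b0bc922
word = 0x9b0bc922 → little-endian bytes:
  [0]=0x22  [1]=0xc9  [2]=0x0b  [3]=0x9b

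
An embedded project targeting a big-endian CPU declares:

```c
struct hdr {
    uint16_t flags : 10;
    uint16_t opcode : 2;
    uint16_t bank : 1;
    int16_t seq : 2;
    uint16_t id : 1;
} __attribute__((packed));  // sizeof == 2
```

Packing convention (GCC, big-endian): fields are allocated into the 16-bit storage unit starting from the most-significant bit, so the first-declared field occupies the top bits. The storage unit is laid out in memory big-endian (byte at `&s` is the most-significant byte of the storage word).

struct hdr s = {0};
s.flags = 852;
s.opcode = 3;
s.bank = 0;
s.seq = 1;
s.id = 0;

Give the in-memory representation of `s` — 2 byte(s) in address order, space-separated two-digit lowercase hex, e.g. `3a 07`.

[6+:10] flags=852 & 0x3ff = 0x354; word=0xd500
[4+:2] opcode=3 & 0x3 = 0x3; word=0xd530
[3+:1] bank=0 & 0x1 = 0x0; word=0xd530
[1+:2] seq=1 & 0x3 = 0x1; word=0xd532
[0+:1] id=0 & 0x1 = 0x0; word=0xd532
word = 0xd532 → big-endian bytes:
  [0]=0xd5  [1]=0x32

d5 32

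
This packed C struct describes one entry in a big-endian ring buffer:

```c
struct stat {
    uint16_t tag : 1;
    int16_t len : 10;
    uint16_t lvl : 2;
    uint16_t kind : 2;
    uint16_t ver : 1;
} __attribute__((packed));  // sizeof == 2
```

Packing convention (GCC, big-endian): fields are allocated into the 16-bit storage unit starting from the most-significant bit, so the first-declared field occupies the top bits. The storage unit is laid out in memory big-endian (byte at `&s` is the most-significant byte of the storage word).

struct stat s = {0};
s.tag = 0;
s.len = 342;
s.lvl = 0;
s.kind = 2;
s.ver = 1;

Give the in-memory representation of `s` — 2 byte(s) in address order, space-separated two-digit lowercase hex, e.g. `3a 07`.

2a c5

[15+:1] tag=0 & 0x1 = 0x0; word=0x0000
[5+:10] len=342 & 0x3ff = 0x156; word=0x2ac0
[3+:2] lvl=0 & 0x3 = 0x0; word=0x2ac0
[1+:2] kind=2 & 0x3 = 0x2; word=0x2ac4
[0+:1] ver=1 & 0x1 = 0x1; word=0x2ac5
word = 0x2ac5 → big-endian bytes:
  [0]=0x2a  [1]=0xc5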